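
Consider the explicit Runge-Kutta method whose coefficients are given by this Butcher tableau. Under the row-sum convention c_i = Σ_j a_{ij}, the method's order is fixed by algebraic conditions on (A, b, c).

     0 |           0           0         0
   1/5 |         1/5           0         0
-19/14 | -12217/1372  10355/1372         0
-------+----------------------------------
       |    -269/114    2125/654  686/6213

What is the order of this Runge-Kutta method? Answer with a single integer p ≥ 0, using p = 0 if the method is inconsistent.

3

b = (-269/114, 2125/654, 686/6213)
c = (0, 1/5, -19/14)
Ac = (0, 0, 2071/1372)
Σ b_i: (-269/114)·1 + 2125/654·1 + 686/6213·1 = 1 ✓
b·c: 2125/654·1/5 + 686/6213·(-19/14) = 1/2 ✓
b·c²: 2125/654·1/25 + 686/6213·361/196 = 1/3 ✓
b·Ac: 686/6213·2071/1372 = 1/6 ✓; 3 stages ⇒ order 3.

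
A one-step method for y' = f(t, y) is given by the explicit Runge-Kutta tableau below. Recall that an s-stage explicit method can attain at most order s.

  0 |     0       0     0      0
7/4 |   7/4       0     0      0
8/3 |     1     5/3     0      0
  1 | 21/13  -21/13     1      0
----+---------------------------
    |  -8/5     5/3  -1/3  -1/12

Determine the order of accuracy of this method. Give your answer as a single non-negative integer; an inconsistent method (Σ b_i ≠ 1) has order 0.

b = (-8/5, 5/3, -1/3, -1/12)
c = (0, 7/4, 8/3, 1)
Ac = (0, 0, 35/12, -25/156)
Σ b_i: (-8/5)·1 + 5/3·1 + (-1/3)·1 + (-1/12)·1 = -7/20 ≠ 1 ⇒ order 0.

0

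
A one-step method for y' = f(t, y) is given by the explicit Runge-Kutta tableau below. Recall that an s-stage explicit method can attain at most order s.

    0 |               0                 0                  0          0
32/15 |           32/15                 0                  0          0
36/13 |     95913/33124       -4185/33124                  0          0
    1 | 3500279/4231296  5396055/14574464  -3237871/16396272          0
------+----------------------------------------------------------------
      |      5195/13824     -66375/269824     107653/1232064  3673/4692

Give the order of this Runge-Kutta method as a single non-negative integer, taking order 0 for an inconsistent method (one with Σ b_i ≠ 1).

b = (5195/13824, -66375/269824, 107653/1232064, 3673/4692)
c = (0, 32/15, 36/13, 1)
Ac = (0, 0, -2232/8281, 1785/7346)
Σ b_i: 5195/13824·1 + (-66375/269824)·1 + 107653/1232064·1 + 3673/4692·1 = 1 ✓
b·c: (-66375/269824)·32/15 + 107653/1232064·36/13 + 3673/4692·1 = 1/2 ✓
b·c²: (-66375/269824)·1024/225 + 107653/1232064·1296/169 + 3673/4692·1 = 1/3 ✓
b·Ac: 107653/1232064·(-2232/8281) + 3673/4692·1785/7346 = 1/6 ✓
b·c³: (-66375/269824)·32768/3375 + 107653/1232064·46656/2197 + 3673/4692·1 = 1/4 ✓
b·(c∘Ac): 107653/1232064·(-80352/107653) + 3673/4692·1785/7346 = 1/8 ✓
b·Ac²: 107653/1232064·(-23808/41405) + 3673/4692·9401/55095 = 1/12 ✓
b·A²c: 3673/4692·391/7346 = 1/24 ✓; 4 stages ⇒ order 4.

4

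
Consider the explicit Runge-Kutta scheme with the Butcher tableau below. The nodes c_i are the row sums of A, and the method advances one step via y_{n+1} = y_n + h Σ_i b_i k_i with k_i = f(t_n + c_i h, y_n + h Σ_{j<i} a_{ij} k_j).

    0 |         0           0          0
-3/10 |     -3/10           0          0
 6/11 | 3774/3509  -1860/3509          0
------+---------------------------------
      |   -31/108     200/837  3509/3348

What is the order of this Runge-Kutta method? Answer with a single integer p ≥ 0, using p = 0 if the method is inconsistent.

3

b = (-31/108, 200/837, 3509/3348)
c = (0, -3/10, 6/11)
Ac = (0, 0, 558/3509)
Σ b_i: (-31/108)·1 + 200/837·1 + 3509/3348·1 = 1 ✓
b·c: 200/837·(-3/10) + 3509/3348·6/11 = 1/2 ✓
b·c²: 200/837·9/100 + 3509/3348·36/121 = 1/3 ✓
b·Ac: 3509/3348·558/3509 = 1/6 ✓; 3 stages ⇒ order 3.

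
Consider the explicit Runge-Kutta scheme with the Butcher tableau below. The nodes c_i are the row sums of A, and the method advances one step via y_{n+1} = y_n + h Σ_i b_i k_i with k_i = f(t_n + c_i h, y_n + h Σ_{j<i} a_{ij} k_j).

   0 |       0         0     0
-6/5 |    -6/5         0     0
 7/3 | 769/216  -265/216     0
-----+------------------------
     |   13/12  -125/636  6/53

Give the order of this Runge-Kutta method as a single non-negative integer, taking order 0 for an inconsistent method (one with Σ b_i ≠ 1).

b = (13/12, -125/636, 6/53)
c = (0, -6/5, 7/3)
Ac = (0, 0, 53/36)
Σ b_i: 13/12·1 + (-125/636)·1 + 6/53·1 = 1 ✓
b·c: (-125/636)·(-6/5) + 6/53·7/3 = 1/2 ✓
b·c²: (-125/636)·36/25 + 6/53·49/9 = 1/3 ✓
b·Ac: 6/53·53/36 = 1/6 ✓; 3 stages ⇒ order 3.

3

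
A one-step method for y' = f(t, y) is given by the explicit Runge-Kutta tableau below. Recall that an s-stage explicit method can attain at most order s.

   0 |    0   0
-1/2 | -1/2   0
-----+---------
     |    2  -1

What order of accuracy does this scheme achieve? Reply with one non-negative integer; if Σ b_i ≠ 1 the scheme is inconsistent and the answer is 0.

b = (2, -1)
c = (0, -1/2)
Σ b_i: 2·1 + (-1)·1 = 1 ✓
b·c: (-1)·(-1/2) = 1/2 ✓; 2 stages ⇒ order 2.

2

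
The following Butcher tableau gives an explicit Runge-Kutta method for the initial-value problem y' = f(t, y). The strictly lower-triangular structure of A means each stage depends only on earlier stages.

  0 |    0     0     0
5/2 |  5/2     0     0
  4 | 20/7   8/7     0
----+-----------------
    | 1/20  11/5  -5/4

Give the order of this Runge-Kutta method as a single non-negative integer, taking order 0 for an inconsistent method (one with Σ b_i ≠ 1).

b = (1/20, 11/5, -5/4)
c = (0, 5/2, 4)
Ac = (0, 0, 20/7)
Σ b_i: 1/20·1 + 11/5·1 + (-5/4)·1 = 1 ✓
b·c: 11/5·5/2 + (-5/4)·4 = 1/2 ✓
b·c²: 11/5·25/4 + (-5/4)·16 = -25/4 ≠ 1/3 ⇒ order 2.
b·Ac: (-5/4)·20/7 = -25/7 ≠ 1/6

2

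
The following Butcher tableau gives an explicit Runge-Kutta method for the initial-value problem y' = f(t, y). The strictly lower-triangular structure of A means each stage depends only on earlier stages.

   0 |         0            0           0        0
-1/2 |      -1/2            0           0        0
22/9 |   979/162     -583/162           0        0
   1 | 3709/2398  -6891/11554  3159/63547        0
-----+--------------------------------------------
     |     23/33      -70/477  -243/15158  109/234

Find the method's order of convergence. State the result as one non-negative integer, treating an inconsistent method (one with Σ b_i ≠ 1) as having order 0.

b = (23/33, -70/477, -243/15158, 109/234)
c = (0, -1/2, 22/9, 1)
Ac = (0, 0, 583/324, 183/436)
Σ b_i: 23/33·1 + (-70/477)·1 + (-243/15158)·1 + 109/234·1 = 1 ✓
b·c: (-70/477)·(-1/2) + (-243/15158)·22/9 + 109/234·1 = 1/2 ✓
b·c²: (-70/477)·1/4 + (-243/15158)·484/81 + 109/234·1 = 1/3 ✓
b·Ac: (-243/15158)·583/324 + 109/234·183/436 = 1/6 ✓
b·c³: (-70/477)·(-1/8) + (-243/15158)·10648/729 + 109/234·1 = 1/4 ✓
b·(c∘Ac): (-243/15158)·6413/1458 + 109/234·183/436 = 1/8 ✓
b·Ac²: (-243/15158)·(-583/648) + 109/234·129/872 = 1/12 ✓
b·A²c: 109/234·39/436 = 1/24 ✓; 4 stages ⇒ order 4.

4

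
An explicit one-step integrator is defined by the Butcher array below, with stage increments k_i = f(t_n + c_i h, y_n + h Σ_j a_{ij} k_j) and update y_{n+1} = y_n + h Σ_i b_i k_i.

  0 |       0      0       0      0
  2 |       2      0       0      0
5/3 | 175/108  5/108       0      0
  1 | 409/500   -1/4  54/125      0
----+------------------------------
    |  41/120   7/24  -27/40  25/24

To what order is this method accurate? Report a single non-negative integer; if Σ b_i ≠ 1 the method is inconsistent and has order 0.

4

b = (41/120, 7/24, -27/40, 25/24)
c = (0, 2, 5/3, 1)
Ac = (0, 0, 5/54, 11/50)
Σ b_i: 41/120·1 + 7/24·1 + (-27/40)·1 + 25/24·1 = 1 ✓
b·c: 7/24·2 + (-27/40)·5/3 + 25/24·1 = 1/2 ✓
b·c²: 7/24·4 + (-27/40)·25/9 + 25/24·1 = 1/3 ✓
b·Ac: (-27/40)·5/54 + 25/24·11/50 = 1/6 ✓
b·c³: 7/24·8 + (-27/40)·125/27 + 25/24·1 = 1/4 ✓
b·(c∘Ac): (-27/40)·25/162 + 25/24·11/50 = 1/8 ✓
b·Ac²: (-27/40)·5/27 + 25/24·1/5 = 1/12 ✓
b·A²c: 25/24·1/25 = 1/24 ✓; 4 stages ⇒ order 4.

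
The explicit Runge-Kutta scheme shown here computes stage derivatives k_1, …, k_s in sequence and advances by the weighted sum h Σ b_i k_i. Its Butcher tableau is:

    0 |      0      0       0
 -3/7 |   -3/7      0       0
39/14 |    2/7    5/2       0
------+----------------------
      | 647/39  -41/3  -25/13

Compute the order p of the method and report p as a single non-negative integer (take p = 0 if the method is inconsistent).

2

b = (647/39, -41/3, -25/13)
c = (0, -3/7, 39/14)
Ac = (0, 0, -15/14)
Σ b_i: 647/39·1 + (-41/3)·1 + (-25/13)·1 = 1 ✓
b·c: (-41/3)·(-3/7) + (-25/13)·39/14 = 1/2 ✓
b·c²: (-41/3)·9/49 + (-25/13)·1521/196 = -3417/196 ≠ 1/3 ⇒ order 2.
b·Ac: (-25/13)·(-15/14) = 375/182 ≠ 1/6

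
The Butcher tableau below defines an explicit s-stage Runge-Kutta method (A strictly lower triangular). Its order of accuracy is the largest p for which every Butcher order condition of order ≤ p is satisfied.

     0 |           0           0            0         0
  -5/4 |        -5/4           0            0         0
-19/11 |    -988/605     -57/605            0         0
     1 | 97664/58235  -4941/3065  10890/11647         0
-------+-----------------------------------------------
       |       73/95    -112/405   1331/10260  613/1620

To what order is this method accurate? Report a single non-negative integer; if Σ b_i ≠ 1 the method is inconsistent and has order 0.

4

b = (73/95, -112/405, 1331/10260, 613/1620)
c = (0, -5/4, -19/11, 1)
Ac = (0, 0, 57/484, 981/2452)
Σ b_i: 73/95·1 + (-112/405)·1 + 1331/10260·1 + 613/1620·1 = 1 ✓
b·c: (-112/405)·(-5/4) + 1331/10260·(-19/11) + 613/1620·1 = 1/2 ✓
b·c²: (-112/405)·25/16 + 1331/10260·361/121 + 613/1620·1 = 1/3 ✓
b·Ac: 1331/10260·57/484 + 613/1620·981/2452 = 1/6 ✓
b·c³: (-112/405)·(-125/64) + 1331/10260·(-6859/1331) + 613/1620·1 = 1/4 ✓
b·(c∘Ac): 1331/10260·(-1083/5324) + 613/1620·981/2452 = 1/8 ✓
b·Ac²: 1331/10260·(-285/1936) + 613/1620·2655/9808 = 1/12 ✓
b·A²c: 613/1620·135/1226 = 1/24 ✓; 4 stages ⇒ order 4.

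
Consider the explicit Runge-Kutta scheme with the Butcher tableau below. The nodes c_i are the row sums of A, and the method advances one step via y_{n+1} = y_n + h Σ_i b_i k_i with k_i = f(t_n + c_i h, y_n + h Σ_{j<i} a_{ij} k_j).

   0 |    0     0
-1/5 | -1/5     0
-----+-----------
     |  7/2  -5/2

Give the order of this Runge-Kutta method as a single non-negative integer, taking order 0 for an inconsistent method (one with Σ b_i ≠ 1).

2

b = (7/2, -5/2)
c = (0, -1/5)
Σ b_i: 7/2·1 + (-5/2)·1 = 1 ✓
b·c: (-5/2)·(-1/5) = 1/2 ✓; 2 stages ⇒ order 2.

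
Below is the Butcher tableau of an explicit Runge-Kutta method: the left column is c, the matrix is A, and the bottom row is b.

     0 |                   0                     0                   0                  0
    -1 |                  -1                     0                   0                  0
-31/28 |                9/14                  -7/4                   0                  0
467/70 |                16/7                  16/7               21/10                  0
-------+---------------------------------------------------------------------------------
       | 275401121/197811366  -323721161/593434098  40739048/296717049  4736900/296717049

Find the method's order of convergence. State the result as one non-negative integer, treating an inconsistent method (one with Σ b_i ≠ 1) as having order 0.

3

b = (275401121/197811366, -323721161/593434098, 40739048/296717049, 4736900/296717049)
c = (0, -1, -31/28, 467/70)
Ac = (0, 0, 7/4, -1291/280)
Σ b_i: 275401121/197811366·1 + (-323721161/593434098)·1 + 40739048/296717049·1 + 4736900/296717049·1 = 1 ✓
b·c: (-323721161/593434098)·(-1) + 40739048/296717049·(-31/28) + 4736900/296717049·467/70 = 1/2 ✓
b·c²: (-323721161/593434098)·1 + 40739048/296717049·961/784 + 4736900/296717049·218089/4900 = 1/3 ✓
b·Ac: 40739048/296717049·7/4 + 4736900/296717049·(-1291/280) = 1/6 ✓
b·c³: (-323721161/593434098)·(-1) + 40739048/296717049·(-29791/21952) + 4736900/296717049·101847563/343000 = 988564780933/193855138680 ≠ 1/4 ⇒ order 3.
b·(c∘Ac): 40739048/296717049·(-31/16) + 4736900/296717049·(-602897/19600) = -2096632451/2769359124 ≠ 1/8
b·Ac²: 40739048/296717049·(-7/4) + 4736900/296717049·5443/1120 = -128727589/791245464 ≠ 1/12
b·A²c: 4736900/296717049·147/40 = 11605405/197811366 ≠ 1/24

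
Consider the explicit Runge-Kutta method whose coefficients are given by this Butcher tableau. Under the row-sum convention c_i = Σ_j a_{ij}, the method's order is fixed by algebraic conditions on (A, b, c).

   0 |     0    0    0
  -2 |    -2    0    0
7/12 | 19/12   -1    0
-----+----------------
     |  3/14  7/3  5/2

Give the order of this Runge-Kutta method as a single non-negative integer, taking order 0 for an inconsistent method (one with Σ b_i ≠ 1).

b = (3/14, 7/3, 5/2)
c = (0, -2, 7/12)
Ac = (0, 0, 2)
Σ b_i: 3/14·1 + 7/3·1 + 5/2·1 = 106/21 ≠ 1 ⇒ order 0.

0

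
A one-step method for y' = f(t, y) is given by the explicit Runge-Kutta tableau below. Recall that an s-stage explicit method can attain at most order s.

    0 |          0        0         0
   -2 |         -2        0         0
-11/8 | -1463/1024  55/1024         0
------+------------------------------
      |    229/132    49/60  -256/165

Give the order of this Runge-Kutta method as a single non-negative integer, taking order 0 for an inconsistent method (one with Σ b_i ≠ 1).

b = (229/132, 49/60, -256/165)
c = (0, -2, -11/8)
Ac = (0, 0, -55/512)
Σ b_i: 229/132·1 + 49/60·1 + (-256/165)·1 = 1 ✓
b·c: 49/60·(-2) + (-256/165)·(-11/8) = 1/2 ✓
b·c²: 49/60·4 + (-256/165)·121/64 = 1/3 ✓
b·Ac: (-256/165)·(-55/512) = 1/6 ✓; 3 stages ⇒ order 3.

3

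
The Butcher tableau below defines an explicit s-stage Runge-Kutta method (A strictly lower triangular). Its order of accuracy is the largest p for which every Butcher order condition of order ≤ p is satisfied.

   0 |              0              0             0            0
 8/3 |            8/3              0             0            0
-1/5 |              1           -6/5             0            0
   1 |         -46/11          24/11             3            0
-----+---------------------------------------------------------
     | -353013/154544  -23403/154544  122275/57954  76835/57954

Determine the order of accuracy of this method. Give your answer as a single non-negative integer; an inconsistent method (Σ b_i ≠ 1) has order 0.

3

b = (-353013/154544, -23403/154544, 122275/57954, 76835/57954)
c = (0, 8/3, -1/5, 1)
Ac = (0, 0, -16/5, 287/55)
Σ b_i: (-353013/154544)·1 + (-23403/154544)·1 + 122275/57954·1 + 76835/57954·1 = 1 ✓
b·c: (-23403/154544)·8/3 + 122275/57954·(-1/5) + 76835/57954·1 = 1/2 ✓
b·c²: (-23403/154544)·64/9 + 122275/57954·1/25 + 76835/57954·1 = 1/3 ✓
b·Ac: 122275/57954·(-16/5) + 76835/57954·287/55 = 1/6 ✓
b·c³: (-23403/154544)·512/27 + 122275/57954·(-1/125) + 76835/57954·1 = -679234/434655 ≠ 1/4 ⇒ order 3.
b·(c∘Ac): 122275/57954·16/25 + 76835/57954·287/55 = 479195/57954 ≠ 1/8
b·Ac²: 122275/57954·(-128/15) + 76835/57954·12899/825 = 2368703/869310 ≠ 1/12
b·A²c: 76835/57954·(-48/5) = -122936/9659 ≠ 1/24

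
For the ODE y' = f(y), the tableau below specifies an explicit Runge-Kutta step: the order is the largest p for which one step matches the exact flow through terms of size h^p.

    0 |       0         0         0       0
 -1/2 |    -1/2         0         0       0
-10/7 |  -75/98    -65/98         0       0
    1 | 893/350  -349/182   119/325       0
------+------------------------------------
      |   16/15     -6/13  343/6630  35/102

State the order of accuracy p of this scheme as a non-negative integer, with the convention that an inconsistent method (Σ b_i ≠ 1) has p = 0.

b = (16/15, -6/13, 343/6630, 35/102)
c = (0, -1/2, -10/7, 1)
Ac = (0, 0, 65/196, 61/140)
Σ b_i: 16/15·1 + (-6/13)·1 + 343/6630·1 + 35/102·1 = 1 ✓
b·c: (-6/13)·(-1/2) + 343/6630·(-10/7) + 35/102·1 = 1/2 ✓
b·c²: (-6/13)·1/4 + 343/6630·100/49 + 35/102·1 = 1/3 ✓
b·Ac: 343/6630·65/196 + 35/102·61/140 = 1/6 ✓
b·c³: (-6/13)·(-1/8) + 343/6630·(-1000/343) + 35/102·1 = 1/4 ✓
b·(c∘Ac): 343/6630·(-325/686) + 35/102·61/140 = 1/8 ✓
b·Ac²: 343/6630·(-65/392) + 35/102·15/56 = 1/12 ✓
b·A²c: 35/102·17/140 = 1/24 ✓; 4 stages ⇒ order 4.

4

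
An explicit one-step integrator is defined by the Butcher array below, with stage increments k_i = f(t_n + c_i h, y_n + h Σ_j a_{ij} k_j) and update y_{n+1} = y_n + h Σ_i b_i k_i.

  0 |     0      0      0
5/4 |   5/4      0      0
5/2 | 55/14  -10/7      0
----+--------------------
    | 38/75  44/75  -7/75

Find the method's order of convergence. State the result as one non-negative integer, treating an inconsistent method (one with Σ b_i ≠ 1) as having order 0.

3

b = (38/75, 44/75, -7/75)
c = (0, 5/4, 5/2)
Ac = (0, 0, -25/14)
Σ b_i: 38/75·1 + 44/75·1 + (-7/75)·1 = 1 ✓
b·c: 44/75·5/4 + (-7/75)·5/2 = 1/2 ✓
b·c²: 44/75·25/16 + (-7/75)·25/4 = 1/3 ✓
b·Ac: (-7/75)·(-25/14) = 1/6 ✓; 3 stages ⇒ order 3.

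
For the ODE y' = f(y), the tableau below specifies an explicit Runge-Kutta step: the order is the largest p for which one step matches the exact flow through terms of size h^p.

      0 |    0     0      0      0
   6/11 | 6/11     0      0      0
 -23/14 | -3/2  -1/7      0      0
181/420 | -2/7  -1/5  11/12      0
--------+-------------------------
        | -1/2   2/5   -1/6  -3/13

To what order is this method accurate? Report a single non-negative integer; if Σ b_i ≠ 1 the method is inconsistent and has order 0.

0

b = (-1/2, 2/5, -1/6, -3/13)
c = (0, 6/11, -23/14, 181/420)
Ac = (0, 0, -6/77, -14923/9240)
Σ b_i: (-1/2)·1 + 2/5·1 + (-1/6)·1 + (-3/13)·1 = -97/195 ≠ 1 ⇒ order 0.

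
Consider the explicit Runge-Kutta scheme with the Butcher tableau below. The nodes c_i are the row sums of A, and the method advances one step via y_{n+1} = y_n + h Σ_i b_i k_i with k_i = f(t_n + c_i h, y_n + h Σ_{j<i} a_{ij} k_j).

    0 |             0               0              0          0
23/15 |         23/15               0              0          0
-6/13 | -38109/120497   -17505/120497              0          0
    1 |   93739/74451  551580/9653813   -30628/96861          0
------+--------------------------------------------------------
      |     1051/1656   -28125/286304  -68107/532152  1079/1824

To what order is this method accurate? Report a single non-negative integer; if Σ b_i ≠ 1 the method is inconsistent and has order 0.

4

b = (1051/1656, -28125/286304, -68107/532152, 1079/1824)
c = (0, 23/15, -6/13, 1)
Ac = (0, 0, -1167/5239, 252/1079)
Σ b_i: 1051/1656·1 + (-28125/286304)·1 + (-68107/532152)·1 + 1079/1824·1 = 1 ✓
b·c: (-28125/286304)·23/15 + (-68107/532152)·(-6/13) + 1079/1824·1 = 1/2 ✓
b·c²: (-28125/286304)·529/225 + (-68107/532152)·36/169 + 1079/1824·1 = 1/3 ✓
b·Ac: (-68107/532152)·(-1167/5239) + 1079/1824·252/1079 = 1/6 ✓
b·c³: (-28125/286304)·12167/3375 + (-68107/532152)·(-216/2197) + 1079/1824·1 = 1/4 ✓
b·(c∘Ac): (-68107/532152)·7002/68107 + 1079/1824·252/1079 = 1/8 ✓
b·Ac²: (-68107/532152)·(-8947/26195) + 1079/1824·1084/16185 = 1/12 ✓
b·A²c: 1079/1824·76/1079 = 1/24 ✓; 4 stages ⇒ order 4.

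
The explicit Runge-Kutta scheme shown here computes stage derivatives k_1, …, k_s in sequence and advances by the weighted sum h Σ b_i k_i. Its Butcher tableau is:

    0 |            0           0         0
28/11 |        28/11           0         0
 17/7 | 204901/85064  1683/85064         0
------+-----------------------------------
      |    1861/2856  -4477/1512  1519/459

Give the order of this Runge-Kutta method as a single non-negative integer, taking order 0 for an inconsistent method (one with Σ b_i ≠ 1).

b = (1861/2856, -4477/1512, 1519/459)
c = (0, 28/11, 17/7)
Ac = (0, 0, 153/3038)
Σ b_i: 1861/2856·1 + (-4477/1512)·1 + 1519/459·1 = 1 ✓
b·c: (-4477/1512)·28/11 + 1519/459·17/7 = 1/2 ✓
b·c²: (-4477/1512)·784/121 + 1519/459·289/49 = 1/3 ✓
b·Ac: 1519/459·153/3038 = 1/6 ✓; 3 stages ⇒ order 3.

3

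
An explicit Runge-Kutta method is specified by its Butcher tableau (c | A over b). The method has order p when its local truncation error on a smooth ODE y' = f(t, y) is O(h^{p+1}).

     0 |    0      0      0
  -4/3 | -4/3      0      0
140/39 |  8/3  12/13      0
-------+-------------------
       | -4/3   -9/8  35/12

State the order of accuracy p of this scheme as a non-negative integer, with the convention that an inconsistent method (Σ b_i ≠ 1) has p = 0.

0

b = (-4/3, -9/8, 35/12)
c = (0, -4/3, 140/39)
Ac = (0, 0, -16/13)
Σ b_i: (-4/3)·1 + (-9/8)·1 + 35/12·1 = 11/24 ≠ 1 ⇒ order 0.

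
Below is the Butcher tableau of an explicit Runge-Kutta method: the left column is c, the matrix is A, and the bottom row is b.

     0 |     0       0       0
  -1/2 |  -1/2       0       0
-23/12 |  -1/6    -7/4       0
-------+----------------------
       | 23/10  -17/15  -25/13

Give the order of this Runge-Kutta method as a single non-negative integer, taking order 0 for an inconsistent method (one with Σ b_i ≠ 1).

b = (23/10, -17/15, -25/13)
c = (0, -1/2, -23/12)
Ac = (0, 0, 7/8)
Σ b_i: 23/10·1 + (-17/15)·1 + (-25/13)·1 = -59/78 ≠ 1 ⇒ order 0.

0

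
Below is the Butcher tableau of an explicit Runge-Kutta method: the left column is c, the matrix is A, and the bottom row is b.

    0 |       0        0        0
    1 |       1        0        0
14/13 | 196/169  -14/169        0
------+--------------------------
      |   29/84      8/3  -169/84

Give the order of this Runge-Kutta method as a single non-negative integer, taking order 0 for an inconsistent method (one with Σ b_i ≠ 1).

3

b = (29/84, 8/3, -169/84)
c = (0, 1, 14/13)
Ac = (0, 0, -14/169)
Σ b_i: 29/84·1 + 8/3·1 + (-169/84)·1 = 1 ✓
b·c: 8/3·1 + (-169/84)·14/13 = 1/2 ✓
b·c²: 8/3·1 + (-169/84)·196/169 = 1/3 ✓
b·Ac: (-169/84)·(-14/169) = 1/6 ✓; 3 stages ⇒ order 3.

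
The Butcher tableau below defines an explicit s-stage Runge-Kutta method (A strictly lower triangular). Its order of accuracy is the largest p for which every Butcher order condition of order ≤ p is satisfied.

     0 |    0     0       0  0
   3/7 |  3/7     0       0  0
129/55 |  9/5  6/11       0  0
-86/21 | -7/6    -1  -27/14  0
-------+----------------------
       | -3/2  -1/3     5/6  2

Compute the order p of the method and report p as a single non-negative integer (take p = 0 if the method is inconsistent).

1

b = (-3/2, -1/3, 5/6, 2)
c = (0, 3/7, 129/55, -86/21)
Ac = (0, 0, 18/77, -3813/770)
Σ b_i: (-3/2)·1 + (-1/3)·1 + 5/6·1 + 2·1 = 1 ✓
b·c: (-1/3)·3/7 + 5/6·129/55 + 2·(-86/21) = -421/66 ≠ 1/2 ⇒ order 1.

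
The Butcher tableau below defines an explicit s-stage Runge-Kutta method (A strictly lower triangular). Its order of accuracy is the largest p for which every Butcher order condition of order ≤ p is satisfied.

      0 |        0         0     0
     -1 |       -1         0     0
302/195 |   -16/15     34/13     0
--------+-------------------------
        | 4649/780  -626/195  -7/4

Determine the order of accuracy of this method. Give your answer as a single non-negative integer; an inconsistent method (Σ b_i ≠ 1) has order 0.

2

b = (4649/780, -626/195, -7/4)
c = (0, -1, 302/195)
Ac = (0, 0, -34/13)
Σ b_i: 4649/780·1 + (-626/195)·1 + (-7/4)·1 = 1 ✓
b·c: (-626/195)·(-1) + (-7/4)·302/195 = 1/2 ✓
b·c²: (-626/195)·1 + (-7/4)·91204/38025 = -281677/38025 ≠ 1/3 ⇒ order 2.
b·Ac: (-7/4)·(-34/13) = 119/26 ≠ 1/6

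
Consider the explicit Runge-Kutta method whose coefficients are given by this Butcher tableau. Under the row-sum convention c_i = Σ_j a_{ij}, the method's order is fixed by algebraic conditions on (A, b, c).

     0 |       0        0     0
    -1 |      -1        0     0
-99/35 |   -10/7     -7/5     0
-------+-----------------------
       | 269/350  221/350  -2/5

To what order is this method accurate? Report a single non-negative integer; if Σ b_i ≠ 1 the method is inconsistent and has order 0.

2

b = (269/350, 221/350, -2/5)
c = (0, -1, -99/35)
Ac = (0, 0, 7/5)
Σ b_i: 269/350·1 + 221/350·1 + (-2/5)·1 = 1 ✓
b·c: 221/350·(-1) + (-2/5)·(-99/35) = 1/2 ✓
b·c²: 221/350·1 + (-2/5)·9801/1225 = -31469/12250 ≠ 1/3 ⇒ order 2.
b·Ac: (-2/5)·7/5 = -14/25 ≠ 1/6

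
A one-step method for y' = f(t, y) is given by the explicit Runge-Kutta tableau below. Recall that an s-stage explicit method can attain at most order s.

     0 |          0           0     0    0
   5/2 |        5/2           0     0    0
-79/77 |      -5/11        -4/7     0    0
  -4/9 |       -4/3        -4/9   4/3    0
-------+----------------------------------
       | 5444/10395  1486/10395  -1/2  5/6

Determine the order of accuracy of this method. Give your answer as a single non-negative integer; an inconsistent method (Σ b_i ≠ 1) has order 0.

b = (5444/10395, 1486/10395, -1/2, 5/6)
c = (0, 5/2, -79/77, -4/9)
Ac = (0, 0, -10/7, -1718/693)
Σ b_i: 5444/10395·1 + 1486/10395·1 + (-1/2)·1 + 5/6·1 = 1 ✓
b·c: 1486/10395·5/2 + (-1/2)·(-79/77) + 5/6·(-4/9) = 1/2 ✓
b·c²: 1486/10395·25/4 + (-1/2)·6241/5929 + 5/6·16/81 = 766126/1440747 ≠ 1/3 ⇒ order 2.
b·Ac: (-1/2)·(-10/7) + 5/6·(-1718/693) = -2810/2079 ≠ 1/6

2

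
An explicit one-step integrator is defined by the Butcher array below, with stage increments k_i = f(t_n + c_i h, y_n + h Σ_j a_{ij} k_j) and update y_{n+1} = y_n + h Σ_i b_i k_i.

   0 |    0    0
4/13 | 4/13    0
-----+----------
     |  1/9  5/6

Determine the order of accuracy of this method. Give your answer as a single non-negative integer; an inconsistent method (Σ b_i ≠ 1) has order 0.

0

b = (1/9, 5/6)
c = (0, 4/13)
Σ b_i: 1/9·1 + 5/6·1 = 17/18 ≠ 1 ⇒ order 0.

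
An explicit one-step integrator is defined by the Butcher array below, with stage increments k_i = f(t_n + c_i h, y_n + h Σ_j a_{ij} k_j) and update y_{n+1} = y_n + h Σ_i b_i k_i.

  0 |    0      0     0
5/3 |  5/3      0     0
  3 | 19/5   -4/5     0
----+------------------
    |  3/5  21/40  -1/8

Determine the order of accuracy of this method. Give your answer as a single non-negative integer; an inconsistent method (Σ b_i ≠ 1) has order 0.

b = (3/5, 21/40, -1/8)
c = (0, 5/3, 3)
Ac = (0, 0, -4/3)
Σ b_i: 3/5·1 + 21/40·1 + (-1/8)·1 = 1 ✓
b·c: 21/40·5/3 + (-1/8)·3 = 1/2 ✓
b·c²: 21/40·25/9 + (-1/8)·9 = 1/3 ✓
b·Ac: (-1/8)·(-4/3) = 1/6 ✓; 3 stages ⇒ order 3.

3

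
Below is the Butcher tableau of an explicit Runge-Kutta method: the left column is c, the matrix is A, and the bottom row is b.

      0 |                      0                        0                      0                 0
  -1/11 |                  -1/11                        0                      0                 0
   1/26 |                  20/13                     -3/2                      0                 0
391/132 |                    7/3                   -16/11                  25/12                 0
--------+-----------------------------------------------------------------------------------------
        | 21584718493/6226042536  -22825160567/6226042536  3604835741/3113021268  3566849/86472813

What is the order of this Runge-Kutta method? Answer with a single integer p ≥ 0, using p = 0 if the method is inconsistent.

b = (21584718493/6226042536, -22825160567/6226042536, 3604835741/3113021268, 3566849/86472813)
c = (0, -1/11, 1/26, 391/132)
Ac = (0, 0, 3/22, 8017/37752)
Σ b_i: 21584718493/6226042536·1 + (-22825160567/6226042536)·1 + 3604835741/3113021268·1 + 3566849/86472813·1 = 1 ✓
b·c: (-22825160567/6226042536)·(-1/11) + 3604835741/3113021268·1/26 + 3566849/86472813·391/132 = 1/2 ✓
b·c²: (-22825160567/6226042536)·1/121 + 3604835741/3113021268·1/676 + 3566849/86472813·152881/17424 = 1/3 ✓
b·Ac: 3604835741/3113021268·3/22 + 3566849/86472813·8017/37752 = 1/6 ✓
b·c³: (-22825160567/6226042536)·(-1/1331) + 3604835741/3113021268·1/17576 + 3566849/86472813·59776471/2299968 = 252642653646535/235045557819072 ≠ 1/4 ⇒ order 3.
b·(c∘Ac): 3604835741/3113021268·3/572 + 3566849/86472813·3134647/4983264 = 96488973883/3013404587424 ≠ 1/8
b·Ac²: 3604835741/3113021268·(-3/242) + 3566849/86472813·(-96517/10797072) = -8739377527/593549388432 ≠ 1/12
b·A²c: 3566849/86472813·25/88 = 8106475/691782504 ≠ 1/24

3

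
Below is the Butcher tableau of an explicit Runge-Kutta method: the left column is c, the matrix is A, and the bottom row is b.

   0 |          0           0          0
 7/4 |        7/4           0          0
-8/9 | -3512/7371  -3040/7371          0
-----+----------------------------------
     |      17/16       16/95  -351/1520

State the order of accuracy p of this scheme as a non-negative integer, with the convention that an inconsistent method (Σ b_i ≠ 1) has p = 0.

b = (17/16, 16/95, -351/1520)
c = (0, 7/4, -8/9)
Ac = (0, 0, -760/1053)
Σ b_i: 17/16·1 + 16/95·1 + (-351/1520)·1 = 1 ✓
b·c: 16/95·7/4 + (-351/1520)·(-8/9) = 1/2 ✓
b·c²: 16/95·49/16 + (-351/1520)·64/81 = 1/3 ✓
b·Ac: (-351/1520)·(-760/1053) = 1/6 ✓; 3 stages ⇒ order 3.

3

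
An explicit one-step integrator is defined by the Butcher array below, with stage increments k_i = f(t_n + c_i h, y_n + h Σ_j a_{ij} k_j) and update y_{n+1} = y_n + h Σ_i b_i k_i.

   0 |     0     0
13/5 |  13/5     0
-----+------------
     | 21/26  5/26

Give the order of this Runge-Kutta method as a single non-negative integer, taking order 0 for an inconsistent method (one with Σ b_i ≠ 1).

b = (21/26, 5/26)
c = (0, 13/5)
Σ b_i: 21/26·1 + 5/26·1 = 1 ✓
b·c: 5/26·13/5 = 1/2 ✓; 2 stages ⇒ order 2.

2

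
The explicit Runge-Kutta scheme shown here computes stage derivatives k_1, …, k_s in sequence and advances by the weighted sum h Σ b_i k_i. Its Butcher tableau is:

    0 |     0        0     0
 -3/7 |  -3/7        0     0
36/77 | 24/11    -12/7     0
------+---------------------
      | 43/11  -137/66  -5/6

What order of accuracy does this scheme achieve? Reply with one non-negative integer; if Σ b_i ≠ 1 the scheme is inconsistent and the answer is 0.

2

b = (43/11, -137/66, -5/6)
c = (0, -3/7, 36/77)
Ac = (0, 0, 36/49)
Σ b_i: 43/11·1 + (-137/66)·1 + (-5/6)·1 = 1 ✓
b·c: (-137/66)·(-3/7) + (-5/6)·36/77 = 1/2 ✓
b·c²: (-137/66)·9/49 + (-5/6)·1296/5929 = -6681/11858 ≠ 1/3 ⇒ order 2.
b·Ac: (-5/6)·36/49 = -30/49 ≠ 1/6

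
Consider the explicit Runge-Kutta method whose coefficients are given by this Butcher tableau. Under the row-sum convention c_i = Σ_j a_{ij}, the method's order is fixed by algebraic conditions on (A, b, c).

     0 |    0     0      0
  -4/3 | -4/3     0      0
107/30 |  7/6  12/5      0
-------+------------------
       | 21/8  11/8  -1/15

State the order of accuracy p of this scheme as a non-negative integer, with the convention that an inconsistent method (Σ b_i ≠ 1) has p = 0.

0

b = (21/8, 11/8, -1/15)
c = (0, -4/3, 107/30)
Ac = (0, 0, -16/5)
Σ b_i: 21/8·1 + 11/8·1 + (-1/15)·1 = 59/15 ≠ 1 ⇒ order 0.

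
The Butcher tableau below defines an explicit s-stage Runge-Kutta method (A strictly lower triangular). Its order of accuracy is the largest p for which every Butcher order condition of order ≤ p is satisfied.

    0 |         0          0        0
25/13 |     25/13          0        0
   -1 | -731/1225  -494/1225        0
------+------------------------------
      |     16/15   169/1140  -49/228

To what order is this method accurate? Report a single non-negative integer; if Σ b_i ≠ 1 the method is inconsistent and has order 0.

b = (16/15, 169/1140, -49/228)
c = (0, 25/13, -1)
Ac = (0, 0, -38/49)
Σ b_i: 16/15·1 + 169/1140·1 + (-49/228)·1 = 1 ✓
b·c: 169/1140·25/13 + (-49/228)·(-1) = 1/2 ✓
b·c²: 169/1140·625/169 + (-49/228)·1 = 1/3 ✓
b·Ac: (-49/228)·(-38/49) = 1/6 ✓; 3 stages ⇒ order 3.

3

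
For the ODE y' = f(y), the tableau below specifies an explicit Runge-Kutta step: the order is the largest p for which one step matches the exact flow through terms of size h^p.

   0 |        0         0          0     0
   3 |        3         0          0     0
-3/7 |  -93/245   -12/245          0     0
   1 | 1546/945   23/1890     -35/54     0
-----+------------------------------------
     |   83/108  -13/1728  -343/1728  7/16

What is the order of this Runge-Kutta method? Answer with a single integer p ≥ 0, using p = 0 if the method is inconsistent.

b = (83/108, -13/1728, -343/1728, 7/16)
c = (0, 3, -3/7, 1)
Ac = (0, 0, -36/245, 11/35)
Σ b_i: 83/108·1 + (-13/1728)·1 + (-343/1728)·1 + 7/16·1 = 1 ✓
b·c: (-13/1728)·3 + (-343/1728)·(-3/7) + 7/16·1 = 1/2 ✓
b·c²: (-13/1728)·9 + (-343/1728)·9/49 + 7/16·1 = 1/3 ✓
b·Ac: (-343/1728)·(-36/245) + 7/16·11/35 = 1/6 ✓
b·c³: (-13/1728)·27 + (-343/1728)·(-27/343) + 7/16·1 = 1/4 ✓
b·(c∘Ac): (-343/1728)·108/1715 + 7/16·11/35 = 1/8 ✓
b·Ac²: (-343/1728)·(-108/245) + 7/16·(-1/105) = 1/12 ✓
b·A²c: 7/16·2/21 = 1/24 ✓; 4 stages ⇒ order 4.

4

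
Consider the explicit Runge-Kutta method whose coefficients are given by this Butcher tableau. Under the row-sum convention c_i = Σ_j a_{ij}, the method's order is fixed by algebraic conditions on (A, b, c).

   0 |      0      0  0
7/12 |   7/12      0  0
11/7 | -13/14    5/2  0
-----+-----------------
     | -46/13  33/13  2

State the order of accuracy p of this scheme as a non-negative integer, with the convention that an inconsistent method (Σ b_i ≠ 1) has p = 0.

b = (-46/13, 33/13, 2)
c = (0, 7/12, 11/7)
Ac = (0, 0, 35/24)
Σ b_i: (-46/13)·1 + 33/13·1 + 2·1 = 1 ✓
b·c: 33/13·7/12 + 2·11/7 = 1683/364 ≠ 1/2 ⇒ order 1.

1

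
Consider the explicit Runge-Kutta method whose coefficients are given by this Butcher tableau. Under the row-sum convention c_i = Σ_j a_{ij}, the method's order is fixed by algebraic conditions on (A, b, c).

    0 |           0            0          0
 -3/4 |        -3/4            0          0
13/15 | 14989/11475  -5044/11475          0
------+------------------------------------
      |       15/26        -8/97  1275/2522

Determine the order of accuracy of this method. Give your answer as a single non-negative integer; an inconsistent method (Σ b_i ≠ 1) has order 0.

3

b = (15/26, -8/97, 1275/2522)
c = (0, -3/4, 13/15)
Ac = (0, 0, 1261/3825)
Σ b_i: 15/26·1 + (-8/97)·1 + 1275/2522·1 = 1 ✓
b·c: (-8/97)·(-3/4) + 1275/2522·13/15 = 1/2 ✓
b·c²: (-8/97)·9/16 + 1275/2522·169/225 = 1/3 ✓
b·Ac: 1275/2522·1261/3825 = 1/6 ✓; 3 stages ⇒ order 3.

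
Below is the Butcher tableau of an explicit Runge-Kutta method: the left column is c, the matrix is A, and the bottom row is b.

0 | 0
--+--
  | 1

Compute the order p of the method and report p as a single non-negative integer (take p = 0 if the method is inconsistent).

b = (1)
c = (0)
Σ b_i: 1·1 = 1 ✓; 1 stage ⇒ order 1.

1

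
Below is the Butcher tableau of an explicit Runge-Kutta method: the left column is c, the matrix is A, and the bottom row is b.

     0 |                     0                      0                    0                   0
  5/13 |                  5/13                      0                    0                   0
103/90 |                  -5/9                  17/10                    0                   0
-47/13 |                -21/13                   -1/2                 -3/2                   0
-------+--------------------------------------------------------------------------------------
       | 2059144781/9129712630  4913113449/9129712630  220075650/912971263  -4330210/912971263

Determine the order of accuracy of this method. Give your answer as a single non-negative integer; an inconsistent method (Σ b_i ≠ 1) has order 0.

3

b = (2059144781/9129712630, 4913113449/9129712630, 220075650/912971263, -4330210/912971263)
c = (0, 5/13, 103/90, -47/13)
Ac = (0, 0, 17/26, -1489/780)
Σ b_i: 2059144781/9129712630·1 + 4913113449/9129712630·1 + 220075650/912971263·1 + (-4330210/912971263)·1 = 1 ✓
b·c: 4913113449/9129712630·5/13 + 220075650/912971263·103/90 + (-4330210/912971263)·(-47/13) = 1/2 ✓
b·c²: 4913113449/9129712630·25/169 + 220075650/912971263·10609/8100 + (-4330210/912971263)·2209/169 = 1/3 ✓
b·Ac: 220075650/912971263·17/26 + (-4330210/912971263)·(-1489/780) = 1/6 ✓
b·c³: 4913113449/9129712630·125/2197 + 220075650/912971263·1092727/729000 + (-4330210/912971263)·(-103823/2197) = 51330569254547/83317757461380 ≠ 1/4 ⇒ order 3.
b·(c∘Ac): 220075650/912971263·1751/2340 + (-4330210/912971263)·69983/10140 = 68340979361/462876430341 ≠ 1/8
b·Ac²: 220075650/912971263·85/338 + (-4330210/912971263)·(-1860421/912600) = 34652884789/493004482020 ≠ 1/12
b·A²c: (-4330210/912971263)·(-51/52) = 110420355/23737252838 ≠ 1/24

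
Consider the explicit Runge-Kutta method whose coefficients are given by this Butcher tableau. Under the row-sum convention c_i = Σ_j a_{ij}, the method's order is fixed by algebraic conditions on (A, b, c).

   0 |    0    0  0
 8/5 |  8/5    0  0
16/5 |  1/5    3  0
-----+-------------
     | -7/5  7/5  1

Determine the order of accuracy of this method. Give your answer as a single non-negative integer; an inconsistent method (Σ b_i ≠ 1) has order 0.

1

b = (-7/5, 7/5, 1)
c = (0, 8/5, 16/5)
Ac = (0, 0, 24/5)
Σ b_i: (-7/5)·1 + 7/5·1 + 1·1 = 1 ✓
b·c: 7/5·8/5 + 1·16/5 = 136/25 ≠ 1/2 ⇒ order 1.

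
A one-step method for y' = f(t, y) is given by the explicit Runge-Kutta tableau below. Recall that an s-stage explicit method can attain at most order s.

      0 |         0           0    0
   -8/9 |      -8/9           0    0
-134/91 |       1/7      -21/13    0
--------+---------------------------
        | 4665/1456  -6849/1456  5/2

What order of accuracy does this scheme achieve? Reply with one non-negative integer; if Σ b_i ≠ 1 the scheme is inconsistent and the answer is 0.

b = (4665/1456, -6849/1456, 5/2)
c = (0, -8/9, -134/91)
Ac = (0, 0, 56/39)
Σ b_i: 4665/1456·1 + (-6849/1456)·1 + 5/2·1 = 1 ✓
b·c: (-6849/1456)·(-8/9) + 5/2·(-134/91) = 1/2 ✓
b·c²: (-6849/1456)·64/81 + 5/2·17956/8281 = 127006/74529 ≠ 1/3 ⇒ order 2.
b·Ac: 5/2·56/39 = 140/39 ≠ 1/6

2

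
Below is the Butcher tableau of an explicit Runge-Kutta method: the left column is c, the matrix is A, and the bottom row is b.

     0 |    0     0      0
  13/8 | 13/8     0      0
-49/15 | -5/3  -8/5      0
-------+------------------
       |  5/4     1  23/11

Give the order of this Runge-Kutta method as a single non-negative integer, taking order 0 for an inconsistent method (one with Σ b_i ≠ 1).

0

b = (5/4, 1, 23/11)
c = (0, 13/8, -49/15)
Ac = (0, 0, -13/5)
Σ b_i: 5/4·1 + 1·1 + 23/11·1 = 191/44 ≠ 1 ⇒ order 0.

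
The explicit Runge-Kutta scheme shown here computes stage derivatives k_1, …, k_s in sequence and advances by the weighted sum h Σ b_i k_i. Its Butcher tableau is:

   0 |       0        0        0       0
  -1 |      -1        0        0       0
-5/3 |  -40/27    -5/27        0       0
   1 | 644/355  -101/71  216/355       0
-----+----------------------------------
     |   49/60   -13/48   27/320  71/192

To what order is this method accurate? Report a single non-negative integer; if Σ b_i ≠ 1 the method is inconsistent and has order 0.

b = (49/60, -13/48, 27/320, 71/192)
c = (0, -1, -5/3, 1)
Ac = (0, 0, 5/27, 29/71)
Σ b_i: 49/60·1 + (-13/48)·1 + 27/320·1 + 71/192·1 = 1 ✓
b·c: (-13/48)·(-1) + 27/320·(-5/3) + 71/192·1 = 1/2 ✓
b·c²: (-13/48)·1 + 27/320·25/9 + 71/192·1 = 1/3 ✓
b·Ac: 27/320·5/27 + 71/192·29/71 = 1/6 ✓
b·c³: (-13/48)·(-1) + 27/320·(-125/27) + 71/192·1 = 1/4 ✓
b·(c∘Ac): 27/320·(-25/81) + 71/192·29/71 = 1/8 ✓
b·Ac²: 27/320·(-5/27) + 71/192·19/71 = 1/12 ✓
b·A²c: 71/192·8/71 = 1/24 ✓; 4 stages ⇒ order 4.

4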